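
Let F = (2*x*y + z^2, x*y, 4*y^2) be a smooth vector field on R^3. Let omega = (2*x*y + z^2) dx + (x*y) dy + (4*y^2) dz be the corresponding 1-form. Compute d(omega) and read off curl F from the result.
d(omega) = (8*y) dy ∧ dz + (2*z) dz ∧ dx + (-2*x + y) dx ∧ dy; curl F = (8*y, 2*z, -2*x + y)

d omega = sum_{i<j} (∂f_j/∂x_i - ∂f_i/∂x_j) dx_i ∧ dx_j. Under the identification (dy ∧ dz, dz ∧ dx, dx ∧ dy) ↔ (e_x, e_y, e_z), the coefficients are exactly the components of curl F. Compute:
  ∂R/∂y - ∂Q/∂z = (8*y) - (0) = 8*y
  ∂P/∂z - ∂R/∂x = (2*z) - (0) = 2*z
  ∂Q/∂x - ∂P/∂y = (y) - (2*x) = -2*x + y.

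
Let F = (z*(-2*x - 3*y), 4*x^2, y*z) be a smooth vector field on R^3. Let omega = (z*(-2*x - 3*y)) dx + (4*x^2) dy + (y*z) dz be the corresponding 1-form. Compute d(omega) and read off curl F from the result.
d(omega) = (z) dy ∧ dz + (-2*x - 3*y) dz ∧ dx + (8*x + 3*z) dx ∧ dy; curl F = (z, -2*x - 3*y, 8*x + 3*z)

d omega = sum_{i<j} (∂f_j/∂x_i - ∂f_i/∂x_j) dx_i ∧ dx_j. Under the identification (dy ∧ dz, dz ∧ dx, dx ∧ dy) ↔ (e_x, e_y, e_z), the coefficients are exactly the components of curl F. Compute:
  ∂R/∂y - ∂Q/∂z = (z) - (0) = z
  ∂P/∂z - ∂R/∂x = (-2*x - 3*y) - (0) = -2*x - 3*y
  ∂Q/∂x - ∂P/∂y = (8*x) - (-3*z) = 8*x + 3*z.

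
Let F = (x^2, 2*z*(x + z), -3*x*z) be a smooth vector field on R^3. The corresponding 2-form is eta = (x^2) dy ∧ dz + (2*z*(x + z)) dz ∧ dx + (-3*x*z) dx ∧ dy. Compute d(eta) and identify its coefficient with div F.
d(eta) = (-x) dx ∧ dy ∧ dz; div F = -x

For a 2-form in R^3 of the form above, applying d gives a 3-form with coefficient ∂P/∂x + ∂Q/∂y + ∂R/∂z:
  ∂P/∂x = 2*x
  ∂Q/∂y = 0
  ∂R/∂z = -3*x
Sum = -x, which is exactly div F.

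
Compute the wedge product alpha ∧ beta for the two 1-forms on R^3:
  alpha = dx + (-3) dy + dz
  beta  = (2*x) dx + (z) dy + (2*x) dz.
alpha ∧ beta = (6*x + z) dx ∧ dy + (-6*x - z) dy ∧ dz

Distribute the wedge, using dx_i ∧ dx_j = -dx_j ∧ dx_i and dx_i ∧ dx_i = 0. For each pair (i, j) with i < j, the coefficient of dx_i ∧ dx_j in alpha ∧ beta is (alpha_i * beta_j - alpha_j * beta_i). Collecting: alpha ∧ beta = (6*x + z) dx ∧ dy + (-6*x - z) dy ∧ dz.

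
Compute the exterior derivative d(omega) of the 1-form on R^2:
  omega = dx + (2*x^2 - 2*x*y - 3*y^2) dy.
d(omega) = (4*x - 2*y) dx ∧ dy

For a 1-form omega = sum_i f_i dx_i, the exterior derivative is
  d(omega) = sum_{i < j} (∂f_j/∂x_i - ∂f_i/∂x_j) dx_i ∧ dx_j.
  coefficient of dx ∧ dy: ∂f_2/∂x - ∂f_1/∂y = ∂(2*x^2 - 2*x*y - 3*y^2)/∂x - ∂(1)/∂y = 4*x - 2*y
Assembling: d(omega) = (4*x - 2*y) dx ∧ dy.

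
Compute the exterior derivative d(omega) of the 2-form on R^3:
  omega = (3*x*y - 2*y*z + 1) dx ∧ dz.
d(omega) = (-3*x + 2*z) dx ∧ dy ∧ dz

For a 2-form omega = sum_{i<j} g_{ij} dx_i ∧ dx_j, the exterior derivative is
  d(omega) = sum_{i<j} d(g_{ij}) ∧ dx_i ∧ dx_j = sum_{i<j, k} (∂g_{ij}/∂x_k) dx_k ∧ dx_i ∧ dx_j.
Expand each term, using dx_k ∧ dx_i ∧ dx_j = sgn(permutation) dx_{(a)} ∧ dx_{(b)} ∧ dx_{(c)} with (a < b < c) sorted:
  d(3*x*y - 2*y*z + 1) includes (∂/∂y)(3*x*y - 2*y*z + 1) dy = (3*x - 2*z) dy, which multiplied by dx ∧ dz gives (-3*x + 2*z) dx ∧ dy ∧ dz
Collecting like 3-forms: d(omega) = (-3*x + 2*z) dx ∧ dy ∧ dz.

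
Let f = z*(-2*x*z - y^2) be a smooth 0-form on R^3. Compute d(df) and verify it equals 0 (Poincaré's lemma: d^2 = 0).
d(df) = 0

Step 1: df = sum_i (∂f/∂x_i) dx_i = (-2*z^2) dx + (-2*y*z) dy + (-4*x*z - y^2) dz.
Step 2: Apply d again. Using the 1-form formula, the coefficient of dx ∧ dy in d(df) is ∂^2 f/∂x ∂y - ∂^2 f/∂y ∂x = (0) - (0) = 0 (equality of mixed partials for smooth f).
Similarly for dx ∧ dz and dy ∧ dz — all coefficients vanish. So d(df) = 0.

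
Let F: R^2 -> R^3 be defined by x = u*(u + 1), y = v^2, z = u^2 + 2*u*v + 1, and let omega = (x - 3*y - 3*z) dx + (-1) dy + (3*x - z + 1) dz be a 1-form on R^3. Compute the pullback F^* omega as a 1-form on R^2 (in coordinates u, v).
F^* omega = (-12*u^2*v + 6*u^2 - 10*u*v^2 - 5*u - 3*v^2 - 3) du + (4*u^3 - 4*u^2*v + 6*u^2 - 2*v) dv

Using F^*(f dg) = (f ∘ F) d(g ∘ F), substitute each coordinate x_i by F_i(u, v) in f_i, and replace dx_i by d F_i = (∂F_i/∂u) du + (∂F_i/∂v) dv.
  For the x component: f_1(F) = -2*u^2 - 6*u*v + u - 3*v^2 - 3; d F_1 = (2*u + 1) du + (0) dv
  For the y component: f_2(F) = -1; d F_2 = (0) du + (2*v) dv
  For the z component: f_3(F) = u*(2*u - 2*v + 3); d F_3 = (2*u + 2*v) du + (2*u) dv
Combining and collecting du, dv coefficients:
  coeff of du: -12*u^2*v + 6*u^2 - 10*u*v^2 - 5*u - 3*v^2 - 3
  coeff of dv: 4*u^3 - 4*u^2*v + 6*u^2 - 2*v
F^* omega = (-12*u^2*v + 6*u^2 - 10*u*v^2 - 5*u - 3*v^2 - 3) du + (4*u^3 - 4*u^2*v + 6*u^2 - 2*v) dv.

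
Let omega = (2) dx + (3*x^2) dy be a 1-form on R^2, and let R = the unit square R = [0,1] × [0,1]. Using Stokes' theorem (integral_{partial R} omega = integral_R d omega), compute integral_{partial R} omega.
integral_(partial R) omega = 3

Stokes: integral_partial_R omega = integral_R d omega with d omega = (∂Q/∂x - ∂P/∂y) dx ∧ dy.
  ∂Q/∂x = 6*x
  ∂P/∂y = 0
  integrand = ∂Q/∂x - ∂P/∂y = 6*x.
Integrating over R: integral_0^1 integral_0^1 (6*x) dx dy = 3.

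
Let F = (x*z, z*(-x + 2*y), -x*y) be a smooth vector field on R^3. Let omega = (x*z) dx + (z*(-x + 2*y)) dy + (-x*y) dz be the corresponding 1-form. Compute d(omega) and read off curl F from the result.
d(omega) = (-2*y) dy ∧ dz + (x + y) dz ∧ dx + (-z) dx ∧ dy; curl F = (-2*y, x + y, -z)

d omega = sum_{i<j} (∂f_j/∂x_i - ∂f_i/∂x_j) dx_i ∧ dx_j. Under the identification (dy ∧ dz, dz ∧ dx, dx ∧ dy) ↔ (e_x, e_y, e_z), the coefficients are exactly the components of curl F. Compute:
  ∂R/∂y - ∂Q/∂z = (-x) - (-x + 2*y) = -2*y
  ∂P/∂z - ∂R/∂x = (x) - (-y) = x + y
  ∂Q/∂x - ∂P/∂y = (-z) - (0) = -z.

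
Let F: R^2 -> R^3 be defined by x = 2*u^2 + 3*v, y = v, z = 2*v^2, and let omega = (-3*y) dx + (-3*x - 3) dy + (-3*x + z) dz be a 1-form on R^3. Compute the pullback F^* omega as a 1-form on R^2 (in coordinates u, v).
F^* omega = (-12*u*v) du + (-24*u^2*v - 6*u^2 + 8*v^3 - 36*v^2 - 18*v - 3) dv

Using F^*(f dg) = (f ∘ F) d(g ∘ F), substitute each coordinate x_i by F_i(u, v) in f_i, and replace dx_i by d F_i = (∂F_i/∂u) du + (∂F_i/∂v) dv.
  For the x component: f_1(F) = -3*v; d F_1 = (4*u) du + (3) dv
  For the y component: f_2(F) = -6*u^2 - 9*v - 3; d F_2 = (0) du + (1) dv
  For the z component: f_3(F) = -6*u^2 + 2*v^2 - 9*v; d F_3 = (0) du + (4*v) dv
Combining and collecting du, dv coefficients:
  coeff of du: -12*u*v
  coeff of dv: -24*u^2*v - 6*u^2 + 8*v^3 - 36*v^2 - 18*v - 3
F^* omega = (-12*u*v) du + (-24*u^2*v - 6*u^2 + 8*v^3 - 36*v^2 - 18*v - 3) dv.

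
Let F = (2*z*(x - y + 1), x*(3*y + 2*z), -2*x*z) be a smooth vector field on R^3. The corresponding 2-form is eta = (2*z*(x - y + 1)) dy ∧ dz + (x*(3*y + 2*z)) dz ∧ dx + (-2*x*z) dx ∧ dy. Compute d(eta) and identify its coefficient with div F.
d(eta) = (x + 2*z) dx ∧ dy ∧ dz; div F = x + 2*z

For a 2-form in R^3 of the form above, applying d gives a 3-form with coefficient ∂P/∂x + ∂Q/∂y + ∂R/∂z:
  ∂P/∂x = 2*z
  ∂Q/∂y = 3*x
  ∂R/∂z = -2*x
Sum = x + 2*z, which is exactly div F.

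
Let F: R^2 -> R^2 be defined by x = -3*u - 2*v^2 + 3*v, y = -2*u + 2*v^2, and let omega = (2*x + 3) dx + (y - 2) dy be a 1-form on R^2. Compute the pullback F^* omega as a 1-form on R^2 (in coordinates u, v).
F^* omega = (22*u + 8*v^2 - 18*v - 5) du + (16*u*v - 18*u + 24*v^3 - 36*v^2 - 2*v + 9) dv

Using F^*(f dg) = (f ∘ F) d(g ∘ F), substitute each coordinate x_i by F_i(u, v) in f_i, and replace dx_i by d F_i = (∂F_i/∂u) du + (∂F_i/∂v) dv.
  For the x component: f_1(F) = -6*u - 4*v^2 + 6*v + 3; d F_1 = (-3) du + (3 - 4*v) dv
  For the y component: f_2(F) = -2*u + 2*v^2 - 2; d F_2 = (-2) du + (4*v) dv
Combining and collecting du, dv coefficients:
  coeff of du: 22*u + 8*v^2 - 18*v - 5
  coeff of dv: 16*u*v - 18*u + 24*v^3 - 36*v^2 - 2*v + 9
F^* omega = (22*u + 8*v^2 - 18*v - 5) du + (16*u*v - 18*u + 24*v^3 - 36*v^2 - 2*v + 9) dv.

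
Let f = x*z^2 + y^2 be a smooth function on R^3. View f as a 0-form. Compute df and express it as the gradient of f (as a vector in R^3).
df = (z^2) dx + (2*y) dy + (2*x*z) dz; grad f = (z^2, 2*y, 2*x*z)

For a 0-form f, d f = (∂f/∂x) dx + (∂f/∂y) dy + (∂f/∂z) dz. The components of the vector representation are exactly the entries of grad f in Cartesian coordinates:
  ∂f/∂x = z^2
  ∂f/∂y = 2*y
  ∂f/∂z = 2*x*z.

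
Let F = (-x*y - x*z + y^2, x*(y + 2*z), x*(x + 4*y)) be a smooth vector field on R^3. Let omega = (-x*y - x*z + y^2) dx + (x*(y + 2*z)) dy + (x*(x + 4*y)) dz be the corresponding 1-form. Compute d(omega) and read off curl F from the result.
d(omega) = (2*x) dy ∧ dz + (-3*x - 4*y) dz ∧ dx + (x - y + 2*z) dx ∧ dy; curl F = (2*x, -3*x - 4*y, x - y + 2*z)

d omega = sum_{i<j} (∂f_j/∂x_i - ∂f_i/∂x_j) dx_i ∧ dx_j. Under the identification (dy ∧ dz, dz ∧ dx, dx ∧ dy) ↔ (e_x, e_y, e_z), the coefficients are exactly the components of curl F. Compute:
  ∂R/∂y - ∂Q/∂z = (4*x) - (2*x) = 2*x
  ∂P/∂z - ∂R/∂x = (-x) - (2*x + 4*y) = -3*x - 4*y
  ∂Q/∂x - ∂P/∂y = (y + 2*z) - (-x + 2*y) = x - y + 2*z.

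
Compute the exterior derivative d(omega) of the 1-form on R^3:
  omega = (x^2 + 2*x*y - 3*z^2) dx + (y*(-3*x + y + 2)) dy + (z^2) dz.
d(omega) = (-2*x - 3*y) dx ∧ dy + (6*z) dx ∧ dz

For a 1-form omega = sum_i f_i dx_i, the exterior derivative is
  d(omega) = sum_{i < j} (∂f_j/∂x_i - ∂f_i/∂x_j) dx_i ∧ dx_j.
  coefficient of dx ∧ dy: ∂f_2/∂x - ∂f_1/∂y = ∂(y*(-3*x + y + 2))/∂x - ∂(x^2 + 2*x*y - 3*z^2)/∂y = -2*x - 3*y
  coefficient of dx ∧ dz: ∂f_3/∂x - ∂f_1/∂z = ∂(z^2)/∂x - ∂(x^2 + 2*x*y - 3*z^2)/∂z = 6*z
Assembling: d(omega) = (-2*x - 3*y) dx ∧ dy + (6*z) dx ∧ dz.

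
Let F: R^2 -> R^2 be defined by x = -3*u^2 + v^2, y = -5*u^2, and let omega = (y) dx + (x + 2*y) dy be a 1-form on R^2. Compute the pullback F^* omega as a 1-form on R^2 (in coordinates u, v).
F^* omega = (10*u*(16*u^2 - v^2)) du + (-10*u^2*v) dv

Using F^*(f dg) = (f ∘ F) d(g ∘ F), substitute each coordinate x_i by F_i(u, v) in f_i, and replace dx_i by d F_i = (∂F_i/∂u) du + (∂F_i/∂v) dv.
  For the x component: f_1(F) = -5*u^2; d F_1 = (-6*u) du + (2*v) dv
  For the y component: f_2(F) = -13*u^2 + v^2; d F_2 = (-10*u) du + (0) dv
Combining and collecting du, dv coefficients:
  coeff of du: 10*u*(16*u^2 - v^2)
  coeff of dv: -10*u^2*v
F^* omega = (10*u*(16*u^2 - v^2)) du + (-10*u^2*v) dv.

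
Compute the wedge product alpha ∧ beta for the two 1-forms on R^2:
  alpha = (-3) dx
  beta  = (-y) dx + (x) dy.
alpha ∧ beta = (-3*x) dx ∧ dy

Distribute the wedge, using dx_i ∧ dx_j = -dx_j ∧ dx_i and dx_i ∧ dx_i = 0. For each pair (i, j) with i < j, the coefficient of dx_i ∧ dx_j in alpha ∧ beta is (alpha_i * beta_j - alpha_j * beta_i). Collecting: alpha ∧ beta = (-3*x) dx ∧ dy.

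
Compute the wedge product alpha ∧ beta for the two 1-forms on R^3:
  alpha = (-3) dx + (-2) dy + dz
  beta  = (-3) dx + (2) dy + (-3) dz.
alpha ∧ beta = (-12) dx ∧ dy + (12) dx ∧ dz + (4) dy ∧ dz

Distribute the wedge, using dx_i ∧ dx_j = -dx_j ∧ dx_i and dx_i ∧ dx_i = 0. For each pair (i, j) with i < j, the coefficient of dx_i ∧ dx_j in alpha ∧ beta is (alpha_i * beta_j - alpha_j * beta_i). Collecting: alpha ∧ beta = (-12) dx ∧ dy + (12) dx ∧ dz + (4) dy ∧ dz.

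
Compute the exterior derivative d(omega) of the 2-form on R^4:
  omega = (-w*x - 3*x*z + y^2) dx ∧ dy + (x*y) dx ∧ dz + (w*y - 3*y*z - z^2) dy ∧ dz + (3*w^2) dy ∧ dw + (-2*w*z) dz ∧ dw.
d(omega) = (-4*x) dx ∧ dy ∧ dz + (-x) dx ∧ dy ∧ dw + (y) dy ∧ dz ∧ dw

For a 2-form omega = sum_{i<j} g_{ij} dx_i ∧ dx_j, the exterior derivative is
  d(omega) = sum_{i<j} d(g_{ij}) ∧ dx_i ∧ dx_j = sum_{i<j, k} (∂g_{ij}/∂x_k) dx_k ∧ dx_i ∧ dx_j.
Expand each term, using dx_k ∧ dx_i ∧ dx_j = sgn(permutation) dx_{(a)} ∧ dx_{(b)} ∧ dx_{(c)} with (a < b < c) sorted:
  d(-w*x - 3*x*z + y^2) includes (∂/∂z)(-w*x - 3*x*z + y^2) dz = (-3*x) dz, which multiplied by dx ∧ dy gives (-3*x) dx ∧ dy ∧ dz
  d(-w*x - 3*x*z + y^2) includes (∂/∂w)(-w*x - 3*x*z + y^2) dw = (-x) dw, which multiplied by dx ∧ dy gives (-x) dx ∧ dy ∧ dw
  d(x*y) includes (∂/∂y)(x*y) dy = (x) dy, which multiplied by dx ∧ dz gives (-x) dx ∧ dy ∧ dz
  d(w*y - 3*y*z - z^2) includes (∂/∂w)(w*y - 3*y*z - z^2) dw = (y) dw, which multiplied by dy ∧ dz gives (y) dy ∧ dz ∧ dw
Collecting like 3-forms: d(omega) = (-4*x) dx ∧ dy ∧ dz + (-x) dx ∧ dy ∧ dw + (y) dy ∧ dz ∧ dw.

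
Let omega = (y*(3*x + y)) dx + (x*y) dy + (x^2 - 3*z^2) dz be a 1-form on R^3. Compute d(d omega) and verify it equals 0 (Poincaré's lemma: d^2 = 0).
d(d omega) = 0

Step 1: d omega = sum_{i<j} (∂f_j/∂x_i - ∂f_i/∂x_j) dx_i ∧ dx_j:
  coeff of dx ∧ dy: -3*x - y
  coeff of dx ∧ dz: 2*x
  coeff of dy ∧ dz: 0
Step 2: Apply d again to each 2-form coefficient. The only possible 3-form in R^3 is dx ∧ dy ∧ dz, with coefficient
  ∂(coeff of dy∧dz)/∂x - ∂(coeff of dx∧dz)/∂y + ∂(coeff of dx∧dy)/∂z
  = ∂/∂x (0) - ∂/∂y (2*x) + ∂/∂z (-3*x - y).
Each of these terms simplifies to sums of mixed partials that cancel in pairs. The result is 0 (by equality of mixed partials for smooth functions — Schwarz / Clairaut).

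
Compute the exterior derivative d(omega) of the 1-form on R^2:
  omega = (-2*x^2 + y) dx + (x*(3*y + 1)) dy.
d(omega) = (3*y) dx ∧ dy

For a 1-form omega = sum_i f_i dx_i, the exterior derivative is
  d(omega) = sum_{i < j} (∂f_j/∂x_i - ∂f_i/∂x_j) dx_i ∧ dx_j.
  coefficient of dx ∧ dy: ∂f_2/∂x - ∂f_1/∂y = ∂(x*(3*y + 1))/∂x - ∂(-2*x^2 + y)/∂y = 3*y
Assembling: d(omega) = (3*y) dx ∧ dy.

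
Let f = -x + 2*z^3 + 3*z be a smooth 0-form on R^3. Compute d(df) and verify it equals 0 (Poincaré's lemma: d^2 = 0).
d(df) = 0

Step 1: df = sum_i (∂f/∂x_i) dx_i = (-1) dx + (0) dy + (6*z^2 + 3) dz.
Step 2: Apply d again. Using the 1-form formula, the coefficient of dx ∧ dy in d(df) is ∂^2 f/∂x ∂y - ∂^2 f/∂y ∂x = (0) - (0) = 0 (equality of mixed partials for smooth f).
Similarly for dx ∧ dz and dy ∧ dz — all coefficients vanish. So d(df) = 0.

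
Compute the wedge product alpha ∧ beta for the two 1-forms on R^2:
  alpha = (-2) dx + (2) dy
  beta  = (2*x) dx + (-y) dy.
alpha ∧ beta = (-4*x + 2*y) dx ∧ dy

Distribute the wedge, using dx_i ∧ dx_j = -dx_j ∧ dx_i and dx_i ∧ dx_i = 0. For each pair (i, j) with i < j, the coefficient of dx_i ∧ dx_j in alpha ∧ beta is (alpha_i * beta_j - alpha_j * beta_i). Collecting: alpha ∧ beta = (-4*x + 2*y) dx ∧ dy.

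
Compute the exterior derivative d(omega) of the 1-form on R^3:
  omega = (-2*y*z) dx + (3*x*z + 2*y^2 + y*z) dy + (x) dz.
d(omega) = (5*z) dx ∧ dy + (2*y + 1) dx ∧ dz + (-3*x - y) dy ∧ dz

For a 1-form omega = sum_i f_i dx_i, the exterior derivative is
  d(omega) = sum_{i < j} (∂f_j/∂x_i - ∂f_i/∂x_j) dx_i ∧ dx_j.
  coefficient of dx ∧ dy: ∂f_2/∂x - ∂f_1/∂y = ∂(3*x*z + 2*y^2 + y*z)/∂x - ∂(-2*y*z)/∂y = 5*z
  coefficient of dx ∧ dz: ∂f_3/∂x - ∂f_1/∂z = ∂(x)/∂x - ∂(-2*y*z)/∂z = 2*y + 1
  coefficient of dy ∧ dz: ∂f_3/∂y - ∂f_2/∂z = ∂(x)/∂y - ∂(3*x*z + 2*y^2 + y*z)/∂z = -3*x - y
Assembling: d(omega) = (5*z) dx ∧ dy + (2*y + 1) dx ∧ dz + (-3*x - y) dy ∧ dz.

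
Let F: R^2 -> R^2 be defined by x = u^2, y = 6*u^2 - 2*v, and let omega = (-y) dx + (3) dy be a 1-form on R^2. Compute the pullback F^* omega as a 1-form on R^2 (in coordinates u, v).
F^* omega = (4*u*(-3*u^2 + v + 9)) du + (-6) dv

Using F^*(f dg) = (f ∘ F) d(g ∘ F), substitute each coordinate x_i by F_i(u, v) in f_i, and replace dx_i by d F_i = (∂F_i/∂u) du + (∂F_i/∂v) dv.
  For the x component: f_1(F) = -6*u^2 + 2*v; d F_1 = (2*u) du + (0) dv
  For the y component: f_2(F) = 3; d F_2 = (12*u) du + (-2) dv
Combining and collecting du, dv coefficients:
  coeff of du: 4*u*(-3*u^2 + v + 9)
  coeff of dv: -6
F^* omega = (4*u*(-3*u^2 + v + 9)) du + (-6) dv.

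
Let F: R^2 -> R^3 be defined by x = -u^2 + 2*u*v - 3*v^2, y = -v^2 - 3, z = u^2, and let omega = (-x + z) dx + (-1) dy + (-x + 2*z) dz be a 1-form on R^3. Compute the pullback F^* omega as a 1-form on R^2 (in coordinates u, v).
F^* omega = (2*u^3 + 4*u^2*v - 4*u*v^2 + 6*v^3) du + (4*u^3 - 16*u^2*v + 18*u*v^2 - 18*v^3 + 2*v) dv

Using F^*(f dg) = (f ∘ F) d(g ∘ F), substitute each coordinate x_i by F_i(u, v) in f_i, and replace dx_i by d F_i = (∂F_i/∂u) du + (∂F_i/∂v) dv.
  For the x component: f_1(F) = 2*u^2 - 2*u*v + 3*v^2; d F_1 = (-2*u + 2*v) du + (2*u - 6*v) dv
  For the y component: f_2(F) = -1; d F_2 = (0) du + (-2*v) dv
  For the z component: f_3(F) = 3*u^2 - 2*u*v + 3*v^2; d F_3 = (2*u) du + (0) dv
Combining and collecting du, dv coefficients:
  coeff of du: 2*u^3 + 4*u^2*v - 4*u*v^2 + 6*v^3
  coeff of dv: 4*u^3 - 16*u^2*v + 18*u*v^2 - 18*v^3 + 2*v
F^* omega = (2*u^3 + 4*u^2*v - 4*u*v^2 + 6*v^3) du + (4*u^3 - 16*u^2*v + 18*u*v^2 - 18*v^3 + 2*v) dv.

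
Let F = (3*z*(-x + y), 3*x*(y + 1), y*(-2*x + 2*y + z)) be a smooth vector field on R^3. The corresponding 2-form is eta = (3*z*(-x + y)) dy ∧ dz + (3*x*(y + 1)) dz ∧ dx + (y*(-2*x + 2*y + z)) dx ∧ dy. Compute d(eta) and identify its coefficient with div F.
d(eta) = (3*x + y - 3*z) dx ∧ dy ∧ dz; div F = 3*x + y - 3*z

For a 2-form in R^3 of the form above, applying d gives a 3-form with coefficient ∂P/∂x + ∂Q/∂y + ∂R/∂z:
  ∂P/∂x = -3*z
  ∂Q/∂y = 3*x
  ∂R/∂z = y
Sum = 3*x + y - 3*z, which is exactly div F.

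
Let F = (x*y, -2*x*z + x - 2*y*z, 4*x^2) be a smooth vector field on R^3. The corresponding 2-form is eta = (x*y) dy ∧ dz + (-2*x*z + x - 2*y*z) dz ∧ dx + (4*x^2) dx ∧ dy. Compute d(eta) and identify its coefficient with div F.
d(eta) = (y - 2*z) dx ∧ dy ∧ dz; div F = y - 2*z

For a 2-form in R^3 of the form above, applying d gives a 3-form with coefficient ∂P/∂x + ∂Q/∂y + ∂R/∂z:
  ∂P/∂x = y
  ∂Q/∂y = -2*z
  ∂R/∂z = 0
Sum = y - 2*z, which is exactly div F.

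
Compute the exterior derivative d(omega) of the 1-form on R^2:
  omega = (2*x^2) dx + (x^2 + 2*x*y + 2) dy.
d(omega) = (2*x + 2*y) dx ∧ dy

For a 1-form omega = sum_i f_i dx_i, the exterior derivative is
  d(omega) = sum_{i < j} (∂f_j/∂x_i - ∂f_i/∂x_j) dx_i ∧ dx_j.
  coefficient of dx ∧ dy: ∂f_2/∂x - ∂f_1/∂y = ∂(x^2 + 2*x*y + 2)/∂x - ∂(2*x^2)/∂y = 2*x + 2*y
Assembling: d(omega) = (2*x + 2*y) dx ∧ dy.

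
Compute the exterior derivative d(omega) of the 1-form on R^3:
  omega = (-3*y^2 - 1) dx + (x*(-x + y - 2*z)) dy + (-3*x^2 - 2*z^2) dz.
d(omega) = (-2*x + 7*y - 2*z) dx ∧ dy + (-6*x) dx ∧ dz + (2*x) dy ∧ dz

For a 1-form omega = sum_i f_i dx_i, the exterior derivative is
  d(omega) = sum_{i < j} (∂f_j/∂x_i - ∂f_i/∂x_j) dx_i ∧ dx_j.
  coefficient of dx ∧ dy: ∂f_2/∂x - ∂f_1/∂y = ∂(x*(-x + y - 2*z))/∂x - ∂(-3*y^2 - 1)/∂y = -2*x + 7*y - 2*z
  coefficient of dx ∧ dz: ∂f_3/∂x - ∂f_1/∂z = ∂(-3*x^2 - 2*z^2)/∂x - ∂(-3*y^2 - 1)/∂z = -6*x
  coefficient of dy ∧ dz: ∂f_3/∂y - ∂f_2/∂z = ∂(-3*x^2 - 2*z^2)/∂y - ∂(x*(-x + y - 2*z))/∂z = 2*x
Assembling: d(omega) = (-2*x + 7*y - 2*z) dx ∧ dy + (-6*x) dx ∧ dz + (2*x) dy ∧ dz.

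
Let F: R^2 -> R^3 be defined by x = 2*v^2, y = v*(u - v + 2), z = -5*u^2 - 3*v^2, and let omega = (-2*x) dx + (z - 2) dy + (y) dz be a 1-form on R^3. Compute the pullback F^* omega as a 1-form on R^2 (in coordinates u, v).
F^* omega = (v*(-15*u^2 + 10*u*v - 20*u - 3*v^2 - 2)) du + (-5*u^3 + 10*u^2*v - 10*u^2 - 9*u*v^2 - 2*u - 4*v^3 - 18*v^2 + 4*v - 4) dv

Using F^*(f dg) = (f ∘ F) d(g ∘ F), substitute each coordinate x_i by F_i(u, v) in f_i, and replace dx_i by d F_i = (∂F_i/∂u) du + (∂F_i/∂v) dv.
  For the x component: f_1(F) = -4*v^2; d F_1 = (0) du + (4*v) dv
  For the y component: f_2(F) = -5*u^2 - 3*v^2 - 2; d F_2 = (v) du + (u - 2*v + 2) dv
  For the z component: f_3(F) = v*(u - v + 2); d F_3 = (-10*u) du + (-6*v) dv
Combining and collecting du, dv coefficients:
  coeff of du: v*(-15*u^2 + 10*u*v - 20*u - 3*v^2 - 2)
  coeff of dv: -5*u^3 + 10*u^2*v - 10*u^2 - 9*u*v^2 - 2*u - 4*v^3 - 18*v^2 + 4*v - 4
F^* omega = (v*(-15*u^2 + 10*u*v - 20*u - 3*v^2 - 2)) du + (-5*u^3 + 10*u^2*v - 10*u^2 - 9*u*v^2 - 2*u - 4*v^3 - 18*v^2 + 4*v - 4) dv.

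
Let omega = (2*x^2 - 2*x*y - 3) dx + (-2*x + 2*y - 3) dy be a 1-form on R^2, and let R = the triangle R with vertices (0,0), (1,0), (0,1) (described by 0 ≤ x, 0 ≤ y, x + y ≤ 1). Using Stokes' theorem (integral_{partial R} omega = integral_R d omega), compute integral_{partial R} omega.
integral_(partial R) omega = -2/3

Stokes: integral_partial_R omega = integral_R d omega with d omega = (∂Q/∂x - ∂P/∂y) dx ∧ dy.
  ∂Q/∂x = -2
  ∂P/∂y = -2*x
  integrand = ∂Q/∂x - ∂P/∂y = 2*x - 2.
Integrating over R: integral_0^1 integral_0^{1-x} (2*x - 2) dy dx = -2/3.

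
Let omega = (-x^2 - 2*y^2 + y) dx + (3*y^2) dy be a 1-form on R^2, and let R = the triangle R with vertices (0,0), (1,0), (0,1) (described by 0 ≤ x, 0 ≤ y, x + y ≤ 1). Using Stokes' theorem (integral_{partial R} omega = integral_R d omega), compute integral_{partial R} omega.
integral_(partial R) omega = 1/6

Stokes: integral_partial_R omega = integral_R d omega with d omega = (∂Q/∂x - ∂P/∂y) dx ∧ dy.
  ∂Q/∂x = 0
  ∂P/∂y = 1 - 4*y
  integrand = ∂Q/∂x - ∂P/∂y = 4*y - 1.
Integrating over R: integral_0^1 integral_0^{1-x} (4*y - 1) dy dx = 1/6.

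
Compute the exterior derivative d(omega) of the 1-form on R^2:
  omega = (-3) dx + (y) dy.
d(omega) = 0

For a 1-form omega = sum_i f_i dx_i, the exterior derivative is
  d(omega) = sum_{i < j} (∂f_j/∂x_i - ∂f_i/∂x_j) dx_i ∧ dx_j.

Assembling: d(omega) = 0.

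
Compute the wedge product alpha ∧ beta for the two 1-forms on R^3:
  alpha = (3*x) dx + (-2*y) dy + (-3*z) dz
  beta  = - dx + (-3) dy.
alpha ∧ beta = (-9*x - 2*y) dx ∧ dy + (-3*z) dx ∧ dz + (-9*z) dy ∧ dz

Distribute the wedge, using dx_i ∧ dx_j = -dx_j ∧ dx_i and dx_i ∧ dx_i = 0. For each pair (i, j) with i < j, the coefficient of dx_i ∧ dx_j in alpha ∧ beta is (alpha_i * beta_j - alpha_j * beta_i). Collecting: alpha ∧ beta = (-9*x - 2*y) dx ∧ dy + (-3*z) dx ∧ dz + (-9*z) dy ∧ dz.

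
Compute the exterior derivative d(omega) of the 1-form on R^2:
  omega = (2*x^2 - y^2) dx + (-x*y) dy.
d(omega) = (y) dx ∧ dy

For a 1-form omega = sum_i f_i dx_i, the exterior derivative is
  d(omega) = sum_{i < j} (∂f_j/∂x_i - ∂f_i/∂x_j) dx_i ∧ dx_j.
  coefficient of dx ∧ dy: ∂f_2/∂x - ∂f_1/∂y = ∂(-x*y)/∂x - ∂(2*x^2 - y^2)/∂y = y
Assembling: d(omega) = (y) dx ∧ dy.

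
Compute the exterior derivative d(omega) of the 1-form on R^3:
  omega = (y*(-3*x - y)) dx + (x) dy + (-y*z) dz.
d(omega) = (3*x + 2*y + 1) dx ∧ dy + (-z) dy ∧ dz

For a 1-form omega = sum_i f_i dx_i, the exterior derivative is
  d(omega) = sum_{i < j} (∂f_j/∂x_i - ∂f_i/∂x_j) dx_i ∧ dx_j.
  coefficient of dx ∧ dy: ∂f_2/∂x - ∂f_1/∂y = ∂(x)/∂x - ∂(y*(-3*x - y))/∂y = 3*x + 2*y + 1
  coefficient of dy ∧ dz: ∂f_3/∂y - ∂f_2/∂z = ∂(-y*z)/∂y - ∂(x)/∂z = -z
Assembling: d(omega) = (3*x + 2*y + 1) dx ∧ dy + (-z) dy ∧ dz.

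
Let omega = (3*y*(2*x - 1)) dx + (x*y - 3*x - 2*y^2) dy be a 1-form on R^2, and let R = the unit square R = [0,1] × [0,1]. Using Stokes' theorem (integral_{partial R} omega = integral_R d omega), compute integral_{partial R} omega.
integral_(partial R) omega = -5/2

Stokes: integral_partial_R omega = integral_R d omega with d omega = (∂Q/∂x - ∂P/∂y) dx ∧ dy.
  ∂Q/∂x = y - 3
  ∂P/∂y = 6*x - 3
  integrand = ∂Q/∂x - ∂P/∂y = -6*x + y.
Integrating over R: integral_0^1 integral_0^1 (-6*x + y) dx dy = -5/2.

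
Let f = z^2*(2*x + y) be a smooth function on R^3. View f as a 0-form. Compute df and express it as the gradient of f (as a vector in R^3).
df = (2*z^2) dx + (z^2) dy + (2*z*(2*x + y)) dz; grad f = (2*z^2, z^2, 2*z*(2*x + y))

For a 0-form f, d f = (∂f/∂x) dx + (∂f/∂y) dy + (∂f/∂z) dz. The components of the vector representation are exactly the entries of grad f in Cartesian coordinates:
  ∂f/∂x = 2*z^2
  ∂f/∂y = z^2
  ∂f/∂z = 2*z*(2*x + y).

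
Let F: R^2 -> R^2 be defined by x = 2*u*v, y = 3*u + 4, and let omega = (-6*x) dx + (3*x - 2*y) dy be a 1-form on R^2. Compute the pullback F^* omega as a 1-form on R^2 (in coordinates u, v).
F^* omega = (-24*u*v^2 + 18*u*v - 18*u - 24) du + (-24*u^2*v) dv

Using F^*(f dg) = (f ∘ F) d(g ∘ F), substitute each coordinate x_i by F_i(u, v) in f_i, and replace dx_i by d F_i = (∂F_i/∂u) du + (∂F_i/∂v) dv.
  For the x component: f_1(F) = -12*u*v; d F_1 = (2*v) du + (2*u) dv
  For the y component: f_2(F) = 6*u*v - 6*u - 8; d F_2 = (3) du + (0) dv
Combining and collecting du, dv coefficients:
  coeff of du: -24*u*v^2 + 18*u*v - 18*u - 24
  coeff of dv: -24*u^2*v
F^* omega = (-24*u*v^2 + 18*u*v - 18*u - 24) du + (-24*u^2*v) dv.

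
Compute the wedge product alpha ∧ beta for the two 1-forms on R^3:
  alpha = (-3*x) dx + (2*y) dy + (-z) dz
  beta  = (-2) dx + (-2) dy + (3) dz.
alpha ∧ beta = (6*x + 4*y) dx ∧ dy + (-9*x - 2*z) dx ∧ dz + (6*y - 2*z) dy ∧ dz

Distribute the wedge, using dx_i ∧ dx_j = -dx_j ∧ dx_i and dx_i ∧ dx_i = 0. For each pair (i, j) with i < j, the coefficient of dx_i ∧ dx_j in alpha ∧ beta is (alpha_i * beta_j - alpha_j * beta_i). Collecting: alpha ∧ beta = (6*x + 4*y) dx ∧ dy + (-9*x - 2*z) dx ∧ dz + (6*y - 2*z) dy ∧ dz.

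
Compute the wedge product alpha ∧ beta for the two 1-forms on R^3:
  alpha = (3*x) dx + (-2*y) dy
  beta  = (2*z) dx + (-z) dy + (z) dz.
alpha ∧ beta = (z*(-3*x + 4*y)) dx ∧ dy + (3*x*z) dx ∧ dz + (-2*y*z) dy ∧ dz

Distribute the wedge, using dx_i ∧ dx_j = -dx_j ∧ dx_i and dx_i ∧ dx_i = 0. For each pair (i, j) with i < j, the coefficient of dx_i ∧ dx_j in alpha ∧ beta is (alpha_i * beta_j - alpha_j * beta_i). Collecting: alpha ∧ beta = (z*(-3*x + 4*y)) dx ∧ dy + (3*x*z) dx ∧ dz + (-2*y*z) dy ∧ dz.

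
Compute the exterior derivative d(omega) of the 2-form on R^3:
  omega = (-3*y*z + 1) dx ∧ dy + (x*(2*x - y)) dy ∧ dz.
d(omega) = (4*x - 4*y) dx ∧ dy ∧ dz

For a 2-form omega = sum_{i<j} g_{ij} dx_i ∧ dx_j, the exterior derivative is
  d(omega) = sum_{i<j} d(g_{ij}) ∧ dx_i ∧ dx_j = sum_{i<j, k} (∂g_{ij}/∂x_k) dx_k ∧ dx_i ∧ dx_j.
Expand each term, using dx_k ∧ dx_i ∧ dx_j = sgn(permutation) dx_{(a)} ∧ dx_{(b)} ∧ dx_{(c)} with (a < b < c) sorted:
  d(-3*y*z + 1) includes (∂/∂z)(-3*y*z + 1) dz = (-3*y) dz, which multiplied by dx ∧ dy gives (-3*y) dx ∧ dy ∧ dz
  d(x*(2*x - y)) includes (∂/∂x)(x*(2*x - y)) dx = (4*x - y) dx, which multiplied by dy ∧ dz gives (4*x - y) dx ∧ dy ∧ dz
Collecting like 3-forms: d(omega) = (4*x - 4*y) dx ∧ dy ∧ dz.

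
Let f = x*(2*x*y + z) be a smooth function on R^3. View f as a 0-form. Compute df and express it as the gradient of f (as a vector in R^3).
df = (4*x*y + z) dx + (2*x^2) dy + (x) dz; grad f = (4*x*y + z, 2*x^2, x)

For a 0-form f, d f = (∂f/∂x) dx + (∂f/∂y) dy + (∂f/∂z) dz. The components of the vector representation are exactly the entries of grad f in Cartesian coordinates:
  ∂f/∂x = 4*x*y + z
  ∂f/∂y = 2*x^2
  ∂f/∂z = x.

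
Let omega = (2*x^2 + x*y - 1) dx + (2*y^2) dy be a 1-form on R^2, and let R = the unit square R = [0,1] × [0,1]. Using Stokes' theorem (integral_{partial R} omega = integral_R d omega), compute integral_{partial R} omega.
integral_(partial R) omega = -1/2

Stokes: integral_partial_R omega = integral_R d omega with d omega = (∂Q/∂x - ∂P/∂y) dx ∧ dy.
  ∂Q/∂x = 0
  ∂P/∂y = x
  integrand = ∂Q/∂x - ∂P/∂y = -x.
Integrating over R: integral_0^1 integral_0^1 (-x) dx dy = -1/2.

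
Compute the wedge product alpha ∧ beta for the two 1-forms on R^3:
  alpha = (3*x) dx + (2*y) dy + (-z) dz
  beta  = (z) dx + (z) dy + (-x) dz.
alpha ∧ beta = (z*(3*x - 2*y)) dx ∧ dy + (-3*x^2 + z^2) dx ∧ dz + (-2*x*y + z^2) dy ∧ dz

Distribute the wedge, using dx_i ∧ dx_j = -dx_j ∧ dx_i and dx_i ∧ dx_i = 0. For each pair (i, j) with i < j, the coefficient of dx_i ∧ dx_j in alpha ∧ beta is (alpha_i * beta_j - alpha_j * beta_i). Collecting: alpha ∧ beta = (z*(3*x - 2*y)) dx ∧ dy + (-3*x^2 + z^2) dx ∧ dz + (-2*x*y + z^2) dy ∧ dz.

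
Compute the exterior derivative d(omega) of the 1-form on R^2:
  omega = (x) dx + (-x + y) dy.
d(omega) = (-1) dx ∧ dy

For a 1-form omega = sum_i f_i dx_i, the exterior derivative is
  d(omega) = sum_{i < j} (∂f_j/∂x_i - ∂f_i/∂x_j) dx_i ∧ dx_j.
  coefficient of dx ∧ dy: ∂f_2/∂x - ∂f_1/∂y = ∂(-x + y)/∂x - ∂(x)/∂y = -1
Assembling: d(omega) = (-1) dx ∧ dy.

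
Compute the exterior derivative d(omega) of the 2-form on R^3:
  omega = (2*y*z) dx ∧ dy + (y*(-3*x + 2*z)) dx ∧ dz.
d(omega) = (3*x + 2*y - 2*z) dx ∧ dy ∧ dz

For a 2-form omega = sum_{i<j} g_{ij} dx_i ∧ dx_j, the exterior derivative is
  d(omega) = sum_{i<j} d(g_{ij}) ∧ dx_i ∧ dx_j = sum_{i<j, k} (∂g_{ij}/∂x_k) dx_k ∧ dx_i ∧ dx_j.
Expand each term, using dx_k ∧ dx_i ∧ dx_j = sgn(permutation) dx_{(a)} ∧ dx_{(b)} ∧ dx_{(c)} with (a < b < c) sorted:
  d(2*y*z) includes (∂/∂z)(2*y*z) dz = (2*y) dz, which multiplied by dx ∧ dy gives (2*y) dx ∧ dy ∧ dz
  d(y*(-3*x + 2*z)) includes (∂/∂y)(y*(-3*x + 2*z)) dy = (-3*x + 2*z) dy, which multiplied by dx ∧ dz gives (3*x - 2*z) dx ∧ dy ∧ dz
Collecting like 3-forms: d(omega) = (3*x + 2*y - 2*z) dx ∧ dy ∧ dz.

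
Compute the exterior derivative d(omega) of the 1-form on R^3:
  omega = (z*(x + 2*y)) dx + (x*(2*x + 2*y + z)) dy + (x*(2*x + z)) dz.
d(omega) = (4*x + 2*y - z) dx ∧ dy + (3*x - 2*y + z) dx ∧ dz + (-x) dy ∧ dz

For a 1-form omega = sum_i f_i dx_i, the exterior derivative is
  d(omega) = sum_{i < j} (∂f_j/∂x_i - ∂f_i/∂x_j) dx_i ∧ dx_j.
  coefficient of dx ∧ dy: ∂f_2/∂x - ∂f_1/∂y = ∂(x*(2*x + 2*y + z))/∂x - ∂(z*(x + 2*y))/∂y = 4*x + 2*y - z
  coefficient of dx ∧ dz: ∂f_3/∂x - ∂f_1/∂z = ∂(x*(2*x + z))/∂x - ∂(z*(x + 2*y))/∂z = 3*x - 2*y + z
  coefficient of dy ∧ dz: ∂f_3/∂y - ∂f_2/∂z = ∂(x*(2*x + z))/∂y - ∂(x*(2*x + 2*y + z))/∂z = -x
Assembling: d(omega) = (4*x + 2*y - z) dx ∧ dy + (3*x - 2*y + z) dx ∧ dz + (-x) dy ∧ dz.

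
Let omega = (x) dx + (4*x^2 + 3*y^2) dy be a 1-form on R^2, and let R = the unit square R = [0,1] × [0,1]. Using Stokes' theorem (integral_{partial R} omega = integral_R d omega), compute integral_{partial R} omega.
integral_(partial R) omega = 4

Stokes: integral_partial_R omega = integral_R d omega with d omega = (∂Q/∂x - ∂P/∂y) dx ∧ dy.
  ∂Q/∂x = 8*x
  ∂P/∂y = 0
  integrand = ∂Q/∂x - ∂P/∂y = 8*x.
Integrating over R: integral_0^1 integral_0^1 (8*x) dx dy = 4.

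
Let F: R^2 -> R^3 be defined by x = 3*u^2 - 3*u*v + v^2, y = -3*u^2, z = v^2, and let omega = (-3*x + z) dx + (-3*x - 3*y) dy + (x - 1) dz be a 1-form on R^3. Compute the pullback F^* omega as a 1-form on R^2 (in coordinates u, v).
F^* omega = (-54*u^3 + 27*u^2*v - 21*u*v^2 + 6*v^3) du + (27*u^3 - 39*u^2*v + 18*u*v^2 - 2*v^3 - 2*v) dv

Using F^*(f dg) = (f ∘ F) d(g ∘ F), substitute each coordinate x_i by F_i(u, v) in f_i, and replace dx_i by d F_i = (∂F_i/∂u) du + (∂F_i/∂v) dv.
  For the x component: f_1(F) = -9*u^2 + 9*u*v - 2*v^2; d F_1 = (6*u - 3*v) du + (-3*u + 2*v) dv
  For the y component: f_2(F) = 3*v*(3*u - v); d F_2 = (-6*u) du + (0) dv
  For the z component: f_3(F) = 3*u^2 - 3*u*v + v^2 - 1; d F_3 = (0) du + (2*v) dv
Combining and collecting du, dv coefficients:
  coeff of du: -54*u^3 + 27*u^2*v - 21*u*v^2 + 6*v^3
  coeff of dv: 27*u^3 - 39*u^2*v + 18*u*v^2 - 2*v^3 - 2*v
F^* omega = (-54*u^3 + 27*u^2*v - 21*u*v^2 + 6*v^3) du + (27*u^3 - 39*u^2*v + 18*u*v^2 - 2*v^3 - 2*v) dv.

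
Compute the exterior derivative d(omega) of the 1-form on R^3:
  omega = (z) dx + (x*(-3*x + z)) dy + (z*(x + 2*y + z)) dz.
d(omega) = (-6*x + z) dx ∧ dy + (z - 1) dx ∧ dz + (-x + 2*z) dy ∧ dz

For a 1-form omega = sum_i f_i dx_i, the exterior derivative is
  d(omega) = sum_{i < j} (∂f_j/∂x_i - ∂f_i/∂x_j) dx_i ∧ dx_j.
  coefficient of dx ∧ dy: ∂f_2/∂x - ∂f_1/∂y = ∂(x*(-3*x + z))/∂x - ∂(z)/∂y = -6*x + z
  coefficient of dx ∧ dz: ∂f_3/∂x - ∂f_1/∂z = ∂(z*(x + 2*y + z))/∂x - ∂(z)/∂z = z - 1
  coefficient of dy ∧ dz: ∂f_3/∂y - ∂f_2/∂z = ∂(z*(x + 2*y + z))/∂y - ∂(x*(-3*x + z))/∂z = -x + 2*z
Assembling: d(omega) = (-6*x + z) dx ∧ dy + (z - 1) dx ∧ dz + (-x + 2*z) dy ∧ dz.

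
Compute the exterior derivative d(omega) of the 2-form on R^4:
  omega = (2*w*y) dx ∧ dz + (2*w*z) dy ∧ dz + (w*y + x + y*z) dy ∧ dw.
d(omega) = (-2*w) dx ∧ dy ∧ dz + (2*y) dx ∧ dz ∧ dw + (-y + 2*z) dy ∧ dz ∧ dw + (1) dx ∧ dy ∧ dw

For a 2-form omega = sum_{i<j} g_{ij} dx_i ∧ dx_j, the exterior derivative is
  d(omega) = sum_{i<j} d(g_{ij}) ∧ dx_i ∧ dx_j = sum_{i<j, k} (∂g_{ij}/∂x_k) dx_k ∧ dx_i ∧ dx_j.
Expand each term, using dx_k ∧ dx_i ∧ dx_j = sgn(permutation) dx_{(a)} ∧ dx_{(b)} ∧ dx_{(c)} with (a < b < c) sorted:
  d(2*w*y) includes (∂/∂y)(2*w*y) dy = (2*w) dy, which multiplied by dx ∧ dz gives (-2*w) dx ∧ dy ∧ dz
  d(2*w*y) includes (∂/∂w)(2*w*y) dw = (2*y) dw, which multiplied by dx ∧ dz gives (2*y) dx ∧ dz ∧ dw
  d(2*w*z) includes (∂/∂w)(2*w*z) dw = (2*z) dw, which multiplied by dy ∧ dz gives (2*z) dy ∧ dz ∧ dw
  d(w*y + x + y*z) includes (∂/∂x)(w*y + x + y*z) dx = (1) dx, which multiplied by dy ∧ dw gives (1) dx ∧ dy ∧ dw
  d(w*y + x + y*z) includes (∂/∂z)(w*y + x + y*z) dz = (y) dz, which multiplied by dy ∧ dw gives (-y) dy ∧ dz ∧ dw
Collecting like 3-forms: d(omega) = (-2*w) dx ∧ dy ∧ dz + (2*y) dx ∧ dz ∧ dw + (-y + 2*z) dy ∧ dz ∧ dw + (1) dx ∧ dy ∧ dw.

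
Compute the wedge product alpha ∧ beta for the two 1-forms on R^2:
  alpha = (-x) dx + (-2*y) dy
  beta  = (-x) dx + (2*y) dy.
alpha ∧ beta = (-4*x*y) dx ∧ dy

Distribute the wedge, using dx_i ∧ dx_j = -dx_j ∧ dx_i and dx_i ∧ dx_i = 0. For each pair (i, j) with i < j, the coefficient of dx_i ∧ dx_j in alpha ∧ beta is (alpha_i * beta_j - alpha_j * beta_i). Collecting: alpha ∧ beta = (-4*x*y) dx ∧ dy.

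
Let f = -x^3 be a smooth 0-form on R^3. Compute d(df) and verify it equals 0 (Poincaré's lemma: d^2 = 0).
d(df) = 0

Step 1: df = sum_i (∂f/∂x_i) dx_i = (-3*x^2) dx + (0) dy + (0) dz.
Step 2: Apply d again. Using the 1-form formula, the coefficient of dx ∧ dy in d(df) is ∂^2 f/∂x ∂y - ∂^2 f/∂y ∂x = (0) - (0) = 0 (equality of mixed partials for smooth f).
Similarly for dx ∧ dz and dy ∧ dz — all coefficients vanish. So d(df) = 0.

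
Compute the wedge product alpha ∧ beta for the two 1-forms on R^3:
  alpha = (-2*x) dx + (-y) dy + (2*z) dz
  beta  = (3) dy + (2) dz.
alpha ∧ beta = (-6*x) dx ∧ dy + (-4*x) dx ∧ dz + (-2*y - 6*z) dy ∧ dz

Distribute the wedge, using dx_i ∧ dx_j = -dx_j ∧ dx_i and dx_i ∧ dx_i = 0. For each pair (i, j) with i < j, the coefficient of dx_i ∧ dx_j in alpha ∧ beta is (alpha_i * beta_j - alpha_j * beta_i). Collecting: alpha ∧ beta = (-6*x) dx ∧ dy + (-4*x) dx ∧ dz + (-2*y - 6*z) dy ∧ dz.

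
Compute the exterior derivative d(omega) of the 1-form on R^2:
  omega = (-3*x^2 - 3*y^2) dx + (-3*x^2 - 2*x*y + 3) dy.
d(omega) = (-6*x + 4*y) dx ∧ dy

For a 1-form omega = sum_i f_i dx_i, the exterior derivative is
  d(omega) = sum_{i < j} (∂f_j/∂x_i - ∂f_i/∂x_j) dx_i ∧ dx_j.
  coefficient of dx ∧ dy: ∂f_2/∂x - ∂f_1/∂y = ∂(-3*x^2 - 2*x*y + 3)/∂x - ∂(-3*x^2 - 3*y^2)/∂y = -6*x + 4*y
Assembling: d(omega) = (-6*x + 4*y) dx ∧ dy.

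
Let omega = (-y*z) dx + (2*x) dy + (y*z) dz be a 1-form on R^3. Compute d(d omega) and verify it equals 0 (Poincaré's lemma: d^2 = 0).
d(d omega) = 0

Step 1: d omega = sum_{i<j} (∂f_j/∂x_i - ∂f_i/∂x_j) dx_i ∧ dx_j:
  coeff of dx ∧ dy: z + 2
  coeff of dx ∧ dz: y
  coeff of dy ∧ dz: z
Step 2: Apply d again to each 2-form coefficient. The only possible 3-form in R^3 is dx ∧ dy ∧ dz, with coefficient
  ∂(coeff of dy∧dz)/∂x - ∂(coeff of dx∧dz)/∂y + ∂(coeff of dx∧dy)/∂z
  = ∂/∂x (z) - ∂/∂y (y) + ∂/∂z (z + 2).
Each of these terms simplifies to sums of mixed partials that cancel in pairs. The result is 0 (by equality of mixed partials for smooth functions — Schwarz / Clairaut).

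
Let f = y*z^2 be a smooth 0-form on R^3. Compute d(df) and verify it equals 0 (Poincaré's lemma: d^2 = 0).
d(df) = 0

Step 1: df = sum_i (∂f/∂x_i) dx_i = (0) dx + (z^2) dy + (2*y*z) dz.
Step 2: Apply d again. Using the 1-form formula, the coefficient of dx ∧ dy in d(df) is ∂^2 f/∂x ∂y - ∂^2 f/∂y ∂x = (0) - (0) = 0 (equality of mixed partials for smooth f).
Similarly for dx ∧ dz and dy ∧ dz — all coefficients vanish. So d(df) = 0.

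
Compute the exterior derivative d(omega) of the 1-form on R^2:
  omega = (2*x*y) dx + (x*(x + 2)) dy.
d(omega) = (2) dx ∧ dy

For a 1-form omega = sum_i f_i dx_i, the exterior derivative is
  d(omega) = sum_{i < j} (∂f_j/∂x_i - ∂f_i/∂x_j) dx_i ∧ dx_j.
  coefficient of dx ∧ dy: ∂f_2/∂x - ∂f_1/∂y = ∂(x*(x + 2))/∂x - ∂(2*x*y)/∂y = 2
Assembling: d(omega) = (2) dx ∧ dy.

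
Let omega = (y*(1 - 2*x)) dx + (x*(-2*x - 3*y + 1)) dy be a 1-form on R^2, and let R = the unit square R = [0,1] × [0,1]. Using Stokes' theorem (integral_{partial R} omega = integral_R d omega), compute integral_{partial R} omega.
integral_(partial R) omega = -5/2

Stokes: integral_partial_R omega = integral_R d omega with d omega = (∂Q/∂x - ∂P/∂y) dx ∧ dy.
  ∂Q/∂x = -4*x - 3*y + 1
  ∂P/∂y = 1 - 2*x
  integrand = ∂Q/∂x - ∂P/∂y = -2*x - 3*y.
Integrating over R: integral_0^1 integral_0^1 (-2*x - 3*y) dx dy = -5/2.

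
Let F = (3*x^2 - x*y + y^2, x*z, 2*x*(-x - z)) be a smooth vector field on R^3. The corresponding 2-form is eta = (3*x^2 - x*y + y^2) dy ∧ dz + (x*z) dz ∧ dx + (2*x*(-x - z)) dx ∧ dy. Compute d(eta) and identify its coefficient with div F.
d(eta) = (4*x - y) dx ∧ dy ∧ dz; div F = 4*x - y

For a 2-form in R^3 of the form above, applying d gives a 3-form with coefficient ∂P/∂x + ∂Q/∂y + ∂R/∂z:
  ∂P/∂x = 6*x - y
  ∂Q/∂y = 0
  ∂R/∂z = -2*x
Sum = 4*x - y, which is exactly div F.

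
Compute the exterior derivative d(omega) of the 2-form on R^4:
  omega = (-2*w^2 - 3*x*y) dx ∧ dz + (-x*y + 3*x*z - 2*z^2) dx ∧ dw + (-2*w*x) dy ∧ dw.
d(omega) = (3*x) dx ∧ dy ∧ dz + (-4*w - 3*x + 4*z) dx ∧ dz ∧ dw + (-2*w + x) dx ∧ dy ∧ dw

For a 2-form omega = sum_{i<j} g_{ij} dx_i ∧ dx_j, the exterior derivative is
  d(omega) = sum_{i<j} d(g_{ij}) ∧ dx_i ∧ dx_j = sum_{i<j, k} (∂g_{ij}/∂x_k) dx_k ∧ dx_i ∧ dx_j.
Expand each term, using dx_k ∧ dx_i ∧ dx_j = sgn(permutation) dx_{(a)} ∧ dx_{(b)} ∧ dx_{(c)} with (a < b < c) sorted:
  d(-2*w^2 - 3*x*y) includes (∂/∂y)(-2*w^2 - 3*x*y) dy = (-3*x) dy, which multiplied by dx ∧ dz gives (3*x) dx ∧ dy ∧ dz
  d(-2*w^2 - 3*x*y) includes (∂/∂w)(-2*w^2 - 3*x*y) dw = (-4*w) dw, which multiplied by dx ∧ dz gives (-4*w) dx ∧ dz ∧ dw
  d(-x*y + 3*x*z - 2*z^2) includes (∂/∂y)(-x*y + 3*x*z - 2*z^2) dy = (-x) dy, which multiplied by dx ∧ dw gives (x) dx ∧ dy ∧ dw
  d(-x*y + 3*x*z - 2*z^2) includes (∂/∂z)(-x*y + 3*x*z - 2*z^2) dz = (3*x - 4*z) dz, which multiplied by dx ∧ dw gives (-3*x + 4*z) dx ∧ dz ∧ dw
  d(-2*w*x) includes (∂/∂x)(-2*w*x) dx = (-2*w) dx, which multiplied by dy ∧ dw gives (-2*w) dx ∧ dy ∧ dw
Collecting like 3-forms: d(omega) = (3*x) dx ∧ dy ∧ dz + (-4*w - 3*x + 4*z) dx ∧ dz ∧ dw + (-2*w + x) dx ∧ dy ∧ dw.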